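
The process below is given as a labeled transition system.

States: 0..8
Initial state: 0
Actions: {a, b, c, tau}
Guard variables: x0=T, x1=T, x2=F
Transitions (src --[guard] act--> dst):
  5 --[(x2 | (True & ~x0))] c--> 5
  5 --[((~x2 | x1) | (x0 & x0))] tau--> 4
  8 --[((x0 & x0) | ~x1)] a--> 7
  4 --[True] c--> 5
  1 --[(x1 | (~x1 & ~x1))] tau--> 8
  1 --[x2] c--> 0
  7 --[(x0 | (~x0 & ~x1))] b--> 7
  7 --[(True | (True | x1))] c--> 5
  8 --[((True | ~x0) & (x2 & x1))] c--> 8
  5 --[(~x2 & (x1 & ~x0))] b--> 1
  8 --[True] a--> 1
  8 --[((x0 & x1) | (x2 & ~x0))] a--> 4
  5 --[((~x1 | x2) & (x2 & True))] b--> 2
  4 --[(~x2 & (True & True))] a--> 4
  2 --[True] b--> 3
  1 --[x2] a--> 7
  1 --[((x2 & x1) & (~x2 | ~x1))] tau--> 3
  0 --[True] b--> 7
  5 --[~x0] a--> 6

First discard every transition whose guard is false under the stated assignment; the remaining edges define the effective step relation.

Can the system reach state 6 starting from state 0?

Guard filter leaves 11 enabled edge(s).
Layer 0: {0}
Layer 1: {7}  cumulative {0,7}
Layer 2: {5}  cumulative {0,5,7}
Layer 3: {4}  cumulative {0,4,5,7}
Reachable = {0,4,5,7}

Answer: UNREACHABLE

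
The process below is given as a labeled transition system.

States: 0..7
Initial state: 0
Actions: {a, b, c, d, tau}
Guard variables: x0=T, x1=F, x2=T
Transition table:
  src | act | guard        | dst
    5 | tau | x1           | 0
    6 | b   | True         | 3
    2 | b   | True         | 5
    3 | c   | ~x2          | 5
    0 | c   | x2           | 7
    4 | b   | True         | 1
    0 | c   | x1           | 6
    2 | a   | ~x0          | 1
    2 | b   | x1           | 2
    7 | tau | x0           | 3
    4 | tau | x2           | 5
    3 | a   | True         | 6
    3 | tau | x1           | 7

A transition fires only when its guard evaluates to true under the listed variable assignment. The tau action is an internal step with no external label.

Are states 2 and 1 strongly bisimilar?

Answer: NOT BISIMILAR

Analysis:
Bisimulation quotient by refinement:
  round 0: {{0,1,2,3,4,5,6,7}}
  round 1: {{0},{1,5},{2,6},{3},{4},{7}}
  round 2: {{0},{1,5},{2},{3},{4},{6},{7}}
7 equivalence class(es) (converged in 3)
class of 2: {2}; class of 1: {1,5}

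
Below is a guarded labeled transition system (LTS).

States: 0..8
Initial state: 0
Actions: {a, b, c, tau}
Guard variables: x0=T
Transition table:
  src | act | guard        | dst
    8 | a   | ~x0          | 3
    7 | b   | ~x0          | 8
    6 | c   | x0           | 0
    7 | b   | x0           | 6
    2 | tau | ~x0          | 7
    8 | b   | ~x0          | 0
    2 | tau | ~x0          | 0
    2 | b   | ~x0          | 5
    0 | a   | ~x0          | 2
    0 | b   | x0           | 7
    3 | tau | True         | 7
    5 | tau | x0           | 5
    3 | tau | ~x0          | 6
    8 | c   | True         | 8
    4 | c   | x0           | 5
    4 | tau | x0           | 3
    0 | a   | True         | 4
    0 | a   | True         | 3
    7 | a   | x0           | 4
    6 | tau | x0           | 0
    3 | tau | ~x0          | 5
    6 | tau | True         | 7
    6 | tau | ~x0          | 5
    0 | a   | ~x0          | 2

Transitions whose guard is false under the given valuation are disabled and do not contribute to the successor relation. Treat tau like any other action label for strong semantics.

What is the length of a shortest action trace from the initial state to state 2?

Breadth-first toward 2:
  Layer 0: {0}
  Layer 1: {3,4,7}
  Layer 2: {5,6}
2 never appears.

Answer: UNREACHABLE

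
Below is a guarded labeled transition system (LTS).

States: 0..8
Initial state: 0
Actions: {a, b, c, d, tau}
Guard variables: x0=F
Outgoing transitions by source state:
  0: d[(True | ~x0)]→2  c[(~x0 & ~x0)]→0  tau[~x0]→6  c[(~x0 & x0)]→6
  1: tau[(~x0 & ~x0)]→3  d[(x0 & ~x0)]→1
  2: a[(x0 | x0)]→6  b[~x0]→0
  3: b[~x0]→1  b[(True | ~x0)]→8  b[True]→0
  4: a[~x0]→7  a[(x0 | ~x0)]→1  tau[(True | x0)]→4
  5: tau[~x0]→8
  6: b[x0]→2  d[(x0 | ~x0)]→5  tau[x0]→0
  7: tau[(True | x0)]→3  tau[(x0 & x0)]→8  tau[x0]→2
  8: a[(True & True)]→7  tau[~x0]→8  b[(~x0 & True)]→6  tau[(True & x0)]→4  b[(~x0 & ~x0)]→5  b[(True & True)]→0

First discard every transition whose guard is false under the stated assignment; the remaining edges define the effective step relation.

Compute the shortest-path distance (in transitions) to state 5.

BFS to 5:
  Layer 0: {0}
  Layer 1: {2,6}
  Layer 2: {5}
first hit 5 at d=2 via tau·d

Answer: 2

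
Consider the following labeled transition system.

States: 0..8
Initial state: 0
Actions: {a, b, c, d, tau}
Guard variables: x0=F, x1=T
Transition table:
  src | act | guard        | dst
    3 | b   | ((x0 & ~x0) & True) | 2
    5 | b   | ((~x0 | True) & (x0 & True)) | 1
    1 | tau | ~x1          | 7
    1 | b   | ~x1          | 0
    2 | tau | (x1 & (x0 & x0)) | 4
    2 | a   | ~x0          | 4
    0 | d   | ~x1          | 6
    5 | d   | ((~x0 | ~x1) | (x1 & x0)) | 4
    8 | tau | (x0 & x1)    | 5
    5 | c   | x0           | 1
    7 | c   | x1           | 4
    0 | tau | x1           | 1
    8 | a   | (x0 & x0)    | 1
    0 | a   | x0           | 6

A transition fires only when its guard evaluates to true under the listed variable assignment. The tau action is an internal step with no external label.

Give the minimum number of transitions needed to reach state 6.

Answer: UNREACHABLE

Working:
Layered search for 6:
  L0 = {0}
  L1 = {1}
6 never appears.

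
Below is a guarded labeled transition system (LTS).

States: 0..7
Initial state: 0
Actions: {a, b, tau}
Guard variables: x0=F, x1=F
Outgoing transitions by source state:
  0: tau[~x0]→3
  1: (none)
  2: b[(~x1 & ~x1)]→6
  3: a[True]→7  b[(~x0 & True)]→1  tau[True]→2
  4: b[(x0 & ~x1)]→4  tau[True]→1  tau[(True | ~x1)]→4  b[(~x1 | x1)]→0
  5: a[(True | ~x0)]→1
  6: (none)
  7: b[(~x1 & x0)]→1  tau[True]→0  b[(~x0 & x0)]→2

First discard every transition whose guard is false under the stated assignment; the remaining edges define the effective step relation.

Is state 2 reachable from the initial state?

After dropping false guards: 10 live edges.
Layer 0: {0}
Layer 1: {3}  cumulative {0,3}
Layer 2: {1,2,7}  cumulative {0,1,2,3,7}
Layer 3: {6}  cumulative {0,1,2,3,6,7}
Reach set: {0,1,2,3,6,7}
Path to 2: tau·tau

Answer: REACHABLE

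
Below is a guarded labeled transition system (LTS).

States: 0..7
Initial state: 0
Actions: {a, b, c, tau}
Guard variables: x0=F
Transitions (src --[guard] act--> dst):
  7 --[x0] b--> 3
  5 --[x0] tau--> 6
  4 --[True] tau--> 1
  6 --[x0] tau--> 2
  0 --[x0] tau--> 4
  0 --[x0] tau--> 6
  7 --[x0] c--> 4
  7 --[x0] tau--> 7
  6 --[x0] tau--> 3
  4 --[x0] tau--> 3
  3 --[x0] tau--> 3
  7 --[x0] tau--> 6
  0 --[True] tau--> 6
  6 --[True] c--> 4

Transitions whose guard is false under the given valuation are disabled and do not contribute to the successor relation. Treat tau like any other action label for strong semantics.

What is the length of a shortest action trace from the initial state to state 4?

Answer: 2

Trace:
BFS to 4:
  depth 0: {0}
  depth 1: {6}
  depth 2: {4}
first hit 4 at d=2 via tau·c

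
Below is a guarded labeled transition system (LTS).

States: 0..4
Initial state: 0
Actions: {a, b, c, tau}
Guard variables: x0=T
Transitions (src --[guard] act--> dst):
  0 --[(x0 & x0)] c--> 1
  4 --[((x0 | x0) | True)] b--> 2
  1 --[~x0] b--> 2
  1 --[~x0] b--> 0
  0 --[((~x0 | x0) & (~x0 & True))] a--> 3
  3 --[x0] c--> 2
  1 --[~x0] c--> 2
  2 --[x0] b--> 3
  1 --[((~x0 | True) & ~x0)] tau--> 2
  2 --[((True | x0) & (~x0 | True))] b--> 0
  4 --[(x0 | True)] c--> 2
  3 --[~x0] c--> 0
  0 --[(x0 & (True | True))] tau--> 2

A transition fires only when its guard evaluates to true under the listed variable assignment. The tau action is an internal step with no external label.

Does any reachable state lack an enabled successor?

R = {0,1,2,3}
  0: c→1  tau→2  [deg 2]
  1: ∅  [deadlock]
  2: b→0  b→3  [deg 2]
  3: c→2  [deg 1]
witness 1: c

Answer: DEADLOCK at state 1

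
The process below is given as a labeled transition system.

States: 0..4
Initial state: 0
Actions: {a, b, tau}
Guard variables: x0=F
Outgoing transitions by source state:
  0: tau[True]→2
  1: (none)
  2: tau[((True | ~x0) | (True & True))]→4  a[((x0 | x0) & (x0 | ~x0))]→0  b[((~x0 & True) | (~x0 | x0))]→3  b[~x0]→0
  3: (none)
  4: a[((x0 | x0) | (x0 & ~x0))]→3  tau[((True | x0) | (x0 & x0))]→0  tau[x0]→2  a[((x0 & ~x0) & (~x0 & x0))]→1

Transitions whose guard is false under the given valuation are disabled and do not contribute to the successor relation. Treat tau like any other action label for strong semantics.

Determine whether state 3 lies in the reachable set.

Answer: REACHABLE

Trace:
5 transition(s) survive guard evaluation.
Layer 0: {0}
Layer 1: {2}  total {0,2}
Layer 2: {3,4}  total {0,2,3,4}
R = {0,2,3,4}
trace reaching 3: tau·b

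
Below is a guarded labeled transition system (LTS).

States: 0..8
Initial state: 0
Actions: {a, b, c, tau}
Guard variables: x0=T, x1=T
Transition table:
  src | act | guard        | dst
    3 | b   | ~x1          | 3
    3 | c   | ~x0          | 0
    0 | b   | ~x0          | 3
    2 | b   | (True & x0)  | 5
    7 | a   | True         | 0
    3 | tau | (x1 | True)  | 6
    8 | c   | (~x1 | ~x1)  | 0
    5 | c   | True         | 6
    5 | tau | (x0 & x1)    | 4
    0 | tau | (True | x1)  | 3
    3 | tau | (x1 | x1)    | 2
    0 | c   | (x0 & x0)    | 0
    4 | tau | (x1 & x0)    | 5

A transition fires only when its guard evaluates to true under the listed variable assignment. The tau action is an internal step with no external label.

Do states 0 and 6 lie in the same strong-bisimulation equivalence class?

Refine partition for ~:
  round 0: {{0,1,2,3,4,5,6,7,8}}
  round 1: {{0,5},{1,6,8},{2},{3,4},{7}}
  round 2: {{0},{1,6,8},{2},{3},{4},{5},{7}}
stable after 3 split(s): 7 block(s)
[0]={0}  [6]={1,6,8}

Answer: NOT BISIMILAR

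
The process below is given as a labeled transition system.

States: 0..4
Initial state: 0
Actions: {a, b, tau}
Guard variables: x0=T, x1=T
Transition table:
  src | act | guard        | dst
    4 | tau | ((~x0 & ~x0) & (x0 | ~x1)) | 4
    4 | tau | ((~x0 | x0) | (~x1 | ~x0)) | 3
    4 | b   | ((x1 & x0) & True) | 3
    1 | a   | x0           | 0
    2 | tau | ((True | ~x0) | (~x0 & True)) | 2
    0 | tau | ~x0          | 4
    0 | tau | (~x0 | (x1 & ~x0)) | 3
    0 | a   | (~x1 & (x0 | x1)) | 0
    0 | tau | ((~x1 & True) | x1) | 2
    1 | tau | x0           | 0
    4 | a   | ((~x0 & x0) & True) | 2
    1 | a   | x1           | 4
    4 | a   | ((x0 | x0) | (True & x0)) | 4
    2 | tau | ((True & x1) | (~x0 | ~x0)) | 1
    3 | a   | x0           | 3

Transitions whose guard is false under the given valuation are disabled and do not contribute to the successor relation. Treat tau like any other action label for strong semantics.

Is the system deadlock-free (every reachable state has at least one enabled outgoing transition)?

Reachable = {0,1,2,3,4}
  0: tau→2  [1 exit(s)]
  1: a→0  a→4  tau→0  [3 exit(s)]
  2: tau→1  tau→2  [2 exit(s)]
  3: a→3  [1 exit(s)]
  4: a→4  b→3  tau→3  [3 exit(s)]

Answer: DEADLOCK-FREE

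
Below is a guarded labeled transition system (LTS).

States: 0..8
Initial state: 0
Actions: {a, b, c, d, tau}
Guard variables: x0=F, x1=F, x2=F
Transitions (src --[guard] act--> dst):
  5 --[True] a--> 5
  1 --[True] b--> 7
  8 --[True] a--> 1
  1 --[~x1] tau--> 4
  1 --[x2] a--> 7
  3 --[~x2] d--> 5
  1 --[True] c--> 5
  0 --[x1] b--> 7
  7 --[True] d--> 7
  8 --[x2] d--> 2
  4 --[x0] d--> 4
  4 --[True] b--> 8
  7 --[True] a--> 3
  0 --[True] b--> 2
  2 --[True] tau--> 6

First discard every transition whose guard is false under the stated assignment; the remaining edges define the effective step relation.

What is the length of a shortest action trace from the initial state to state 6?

Answer: 2

Working:
Breadth-first toward 6:
  L0 = {0}
  L1 = {2}
  L2 = {6}
depth(6)=2, e.g. b·tau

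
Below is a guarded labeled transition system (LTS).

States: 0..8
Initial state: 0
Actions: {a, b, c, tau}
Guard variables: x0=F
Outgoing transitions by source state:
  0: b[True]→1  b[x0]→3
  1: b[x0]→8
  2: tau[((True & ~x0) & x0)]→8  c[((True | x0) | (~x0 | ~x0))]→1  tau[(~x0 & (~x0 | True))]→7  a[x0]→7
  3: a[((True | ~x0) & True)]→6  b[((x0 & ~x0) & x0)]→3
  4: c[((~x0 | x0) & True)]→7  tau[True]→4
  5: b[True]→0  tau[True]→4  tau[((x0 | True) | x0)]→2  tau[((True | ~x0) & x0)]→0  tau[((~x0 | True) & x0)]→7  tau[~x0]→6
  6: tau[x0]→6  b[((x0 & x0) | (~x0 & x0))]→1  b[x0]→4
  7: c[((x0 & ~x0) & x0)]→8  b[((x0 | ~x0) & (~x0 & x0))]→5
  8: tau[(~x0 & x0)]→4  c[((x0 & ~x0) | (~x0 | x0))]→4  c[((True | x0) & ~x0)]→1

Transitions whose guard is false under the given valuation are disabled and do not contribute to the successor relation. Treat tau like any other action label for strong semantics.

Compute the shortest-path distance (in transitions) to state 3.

Answer: UNREACHABLE

Working:
Layered search for 3:
  depth 0: {0}
  depth 1: {1}
3 never appears.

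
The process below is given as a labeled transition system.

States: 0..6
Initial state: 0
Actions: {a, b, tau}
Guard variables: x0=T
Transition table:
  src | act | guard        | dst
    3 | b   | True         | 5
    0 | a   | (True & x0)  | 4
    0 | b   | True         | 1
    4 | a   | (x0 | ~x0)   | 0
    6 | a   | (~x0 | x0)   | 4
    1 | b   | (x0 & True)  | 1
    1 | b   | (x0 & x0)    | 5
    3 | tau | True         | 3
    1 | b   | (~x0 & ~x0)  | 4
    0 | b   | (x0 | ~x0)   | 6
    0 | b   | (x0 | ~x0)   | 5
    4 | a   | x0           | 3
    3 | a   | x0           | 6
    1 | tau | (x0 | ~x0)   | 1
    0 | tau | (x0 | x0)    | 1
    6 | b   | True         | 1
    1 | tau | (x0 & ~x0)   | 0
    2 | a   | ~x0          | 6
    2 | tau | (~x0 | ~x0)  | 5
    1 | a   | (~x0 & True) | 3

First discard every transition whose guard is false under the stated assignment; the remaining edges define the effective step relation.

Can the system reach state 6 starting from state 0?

After dropping false guards: 15 live edges.
Layer 0: {0}
Layer 1: {1,4,5,6}  now seen {0,1,4,5,6}
Layer 2: {3}  now seen {0,1,3,4,5,6}
Reach set: {0,1,3,4,5,6}
trace reaching 6: b

Answer: REACHABLE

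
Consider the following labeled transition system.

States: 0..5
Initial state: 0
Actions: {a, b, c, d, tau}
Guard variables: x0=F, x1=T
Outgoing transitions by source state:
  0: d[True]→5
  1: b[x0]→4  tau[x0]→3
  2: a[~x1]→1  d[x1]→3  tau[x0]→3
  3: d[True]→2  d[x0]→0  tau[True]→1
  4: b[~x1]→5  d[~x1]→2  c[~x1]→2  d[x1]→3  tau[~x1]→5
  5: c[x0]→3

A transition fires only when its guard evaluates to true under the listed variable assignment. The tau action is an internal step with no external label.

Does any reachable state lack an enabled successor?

Answer: DEADLOCK at state 5

Working:
R = {0,5}
  0: d→5  [deg 1]
  5: ∅  [STUCK]
trace reaching 5: d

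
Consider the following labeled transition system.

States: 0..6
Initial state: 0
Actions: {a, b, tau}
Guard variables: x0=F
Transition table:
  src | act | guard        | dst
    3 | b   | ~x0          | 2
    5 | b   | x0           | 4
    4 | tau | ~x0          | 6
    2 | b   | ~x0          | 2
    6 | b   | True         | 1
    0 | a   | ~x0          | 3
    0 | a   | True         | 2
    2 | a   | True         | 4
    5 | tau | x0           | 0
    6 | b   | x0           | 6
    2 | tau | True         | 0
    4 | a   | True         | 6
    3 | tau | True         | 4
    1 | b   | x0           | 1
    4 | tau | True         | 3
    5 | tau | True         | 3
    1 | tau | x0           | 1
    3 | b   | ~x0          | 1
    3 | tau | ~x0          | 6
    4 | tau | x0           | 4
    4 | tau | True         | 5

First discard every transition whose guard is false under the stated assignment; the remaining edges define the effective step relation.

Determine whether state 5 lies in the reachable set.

15 transition(s) survive guard evaluation.
depth 0: {0}
depth 1: {2,3}  total {0,2,3}
depth 2: {1,4,6}  total {0,1,2,3,4,6}
depth 3: {5}  total {0,1,2,3,4,5,6}
Reachable = {0,1,2,3,4,5,6}
Path to 5: a·a·tau

Answer: REACHABLE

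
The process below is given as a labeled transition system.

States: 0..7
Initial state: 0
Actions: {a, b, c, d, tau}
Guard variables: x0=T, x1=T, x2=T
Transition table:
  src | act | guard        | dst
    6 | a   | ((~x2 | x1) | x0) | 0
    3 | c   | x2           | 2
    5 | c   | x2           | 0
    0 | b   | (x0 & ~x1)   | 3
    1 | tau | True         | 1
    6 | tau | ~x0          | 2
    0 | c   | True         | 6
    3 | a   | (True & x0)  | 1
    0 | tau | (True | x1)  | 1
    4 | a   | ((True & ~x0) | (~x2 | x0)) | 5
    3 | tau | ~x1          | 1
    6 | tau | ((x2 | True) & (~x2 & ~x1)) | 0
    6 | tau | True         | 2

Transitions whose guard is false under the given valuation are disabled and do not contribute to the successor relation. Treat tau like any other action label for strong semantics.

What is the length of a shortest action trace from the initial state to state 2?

BFS to 2:
  Layer 0: {0}
  Layer 1: {1,6}
  Layer 2: {2}
2 enters at depth 2; path c·tau

Answer: 2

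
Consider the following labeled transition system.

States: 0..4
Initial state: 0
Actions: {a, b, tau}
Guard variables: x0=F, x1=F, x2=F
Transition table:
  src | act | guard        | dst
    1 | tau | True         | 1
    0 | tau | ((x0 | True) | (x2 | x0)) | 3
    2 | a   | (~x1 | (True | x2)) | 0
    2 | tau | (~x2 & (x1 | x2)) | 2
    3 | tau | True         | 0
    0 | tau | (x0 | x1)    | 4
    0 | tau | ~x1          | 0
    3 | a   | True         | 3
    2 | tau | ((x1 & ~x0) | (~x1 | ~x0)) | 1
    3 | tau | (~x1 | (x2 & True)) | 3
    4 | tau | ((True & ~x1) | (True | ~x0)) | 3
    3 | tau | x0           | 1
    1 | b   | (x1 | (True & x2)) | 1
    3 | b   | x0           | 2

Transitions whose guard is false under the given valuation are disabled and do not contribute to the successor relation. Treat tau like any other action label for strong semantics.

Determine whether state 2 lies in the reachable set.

After dropping false guards: 9 live edges.
depth 0: {0}
depth 1: {3}  cumulative {0,3}
Reach set: {0,3}

Answer: UNREACHABLE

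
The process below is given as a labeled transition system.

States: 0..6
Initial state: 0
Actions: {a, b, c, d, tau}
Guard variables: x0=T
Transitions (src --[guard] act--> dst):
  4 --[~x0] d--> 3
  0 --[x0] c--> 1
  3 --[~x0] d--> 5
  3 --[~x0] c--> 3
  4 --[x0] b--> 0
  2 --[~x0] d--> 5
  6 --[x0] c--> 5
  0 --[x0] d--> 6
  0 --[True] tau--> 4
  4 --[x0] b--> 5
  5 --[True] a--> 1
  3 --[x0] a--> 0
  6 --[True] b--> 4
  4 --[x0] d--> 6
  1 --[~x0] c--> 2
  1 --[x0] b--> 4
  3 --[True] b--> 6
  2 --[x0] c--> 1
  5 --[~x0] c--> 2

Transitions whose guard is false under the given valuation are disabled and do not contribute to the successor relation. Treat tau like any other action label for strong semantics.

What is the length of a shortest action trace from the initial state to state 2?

Layered search for 2:
  L0 = {0}
  L1 = {1,4,6}
  L2 = {5}
2 never appears.

Answer: UNREACHABLE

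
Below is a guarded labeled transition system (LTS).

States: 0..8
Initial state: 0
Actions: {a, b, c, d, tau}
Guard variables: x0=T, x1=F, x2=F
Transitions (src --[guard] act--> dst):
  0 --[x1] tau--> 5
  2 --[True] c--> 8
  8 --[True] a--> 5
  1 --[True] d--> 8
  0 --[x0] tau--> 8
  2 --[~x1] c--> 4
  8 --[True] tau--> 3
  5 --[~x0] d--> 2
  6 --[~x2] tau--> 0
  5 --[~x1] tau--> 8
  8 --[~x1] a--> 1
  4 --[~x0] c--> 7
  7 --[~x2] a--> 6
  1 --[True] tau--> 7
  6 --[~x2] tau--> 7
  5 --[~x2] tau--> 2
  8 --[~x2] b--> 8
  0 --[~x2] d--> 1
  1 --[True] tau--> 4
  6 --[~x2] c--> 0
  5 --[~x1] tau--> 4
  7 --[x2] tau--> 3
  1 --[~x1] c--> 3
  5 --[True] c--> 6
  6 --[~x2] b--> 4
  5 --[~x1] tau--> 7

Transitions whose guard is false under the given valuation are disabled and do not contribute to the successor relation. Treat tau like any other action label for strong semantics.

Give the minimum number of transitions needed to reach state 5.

Answer: 2

Analysis:
BFS to 5:
  Layer 0: {0}
  Layer 1: {1,8}
  Layer 2: {3,4,5,7}
5 enters at depth 2; path tau·a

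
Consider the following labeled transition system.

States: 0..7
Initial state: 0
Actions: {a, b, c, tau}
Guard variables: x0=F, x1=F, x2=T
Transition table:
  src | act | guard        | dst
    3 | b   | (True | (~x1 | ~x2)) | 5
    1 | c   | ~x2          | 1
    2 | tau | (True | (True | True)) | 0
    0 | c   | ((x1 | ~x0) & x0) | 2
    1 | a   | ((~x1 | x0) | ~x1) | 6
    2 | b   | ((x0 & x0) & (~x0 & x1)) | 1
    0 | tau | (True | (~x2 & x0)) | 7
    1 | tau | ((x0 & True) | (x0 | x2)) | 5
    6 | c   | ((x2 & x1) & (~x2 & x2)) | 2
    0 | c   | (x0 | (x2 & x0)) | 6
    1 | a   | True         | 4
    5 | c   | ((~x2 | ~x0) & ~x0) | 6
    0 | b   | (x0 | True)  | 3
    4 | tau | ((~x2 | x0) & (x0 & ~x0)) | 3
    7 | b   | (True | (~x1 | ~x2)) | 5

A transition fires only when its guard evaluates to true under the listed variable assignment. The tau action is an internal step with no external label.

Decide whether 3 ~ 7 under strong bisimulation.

Answer: BISIMILAR

Analysis:
Compute ~ classes (split until stable):
  round 0: {{0,1,2,3,4,5,6,7}}
  round 1: {{0},{1},{2},{3,7},{4,6},{5}}
Fixed point at round 2; 6 class(es).
[3]={3,7}  [7]={3,7}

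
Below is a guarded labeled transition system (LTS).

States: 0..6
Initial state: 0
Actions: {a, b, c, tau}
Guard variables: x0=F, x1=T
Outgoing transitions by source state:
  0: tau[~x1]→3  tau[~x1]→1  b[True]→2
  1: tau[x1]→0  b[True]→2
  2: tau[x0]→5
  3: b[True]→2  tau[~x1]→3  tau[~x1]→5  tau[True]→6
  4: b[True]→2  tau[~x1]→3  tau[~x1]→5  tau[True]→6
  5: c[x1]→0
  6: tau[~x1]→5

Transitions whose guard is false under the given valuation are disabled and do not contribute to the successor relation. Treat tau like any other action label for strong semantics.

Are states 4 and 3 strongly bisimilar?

Answer: BISIMILAR

Trace:
Refine partition for ~:
  round 0: {{0,1,2,3,4,5,6}}
  round 1: {{0},{1,3,4},{2,6},{5}}
  round 2: {{0},{1},{2,6},{3,4},{5}}
5 equivalence class(es) (converged in 3)
class of 4: {3,4}; class of 3: {3,4}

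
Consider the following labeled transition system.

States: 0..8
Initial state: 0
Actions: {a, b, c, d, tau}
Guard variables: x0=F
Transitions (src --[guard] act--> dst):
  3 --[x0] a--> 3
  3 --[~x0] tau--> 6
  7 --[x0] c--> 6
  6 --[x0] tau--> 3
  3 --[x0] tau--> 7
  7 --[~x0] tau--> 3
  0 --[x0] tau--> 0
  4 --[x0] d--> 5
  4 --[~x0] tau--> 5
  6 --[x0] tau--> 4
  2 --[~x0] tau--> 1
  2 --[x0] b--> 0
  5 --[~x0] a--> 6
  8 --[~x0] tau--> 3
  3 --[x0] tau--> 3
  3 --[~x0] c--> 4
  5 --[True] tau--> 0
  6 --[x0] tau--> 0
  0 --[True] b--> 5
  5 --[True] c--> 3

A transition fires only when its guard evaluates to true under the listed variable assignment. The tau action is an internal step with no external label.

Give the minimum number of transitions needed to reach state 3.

Answer: 2

Working:
Breadth-first toward 3:
  Layer 0: {0}
  Layer 1: {5}
  Layer 2: {3,6}
first hit 3 at d=2 via b·c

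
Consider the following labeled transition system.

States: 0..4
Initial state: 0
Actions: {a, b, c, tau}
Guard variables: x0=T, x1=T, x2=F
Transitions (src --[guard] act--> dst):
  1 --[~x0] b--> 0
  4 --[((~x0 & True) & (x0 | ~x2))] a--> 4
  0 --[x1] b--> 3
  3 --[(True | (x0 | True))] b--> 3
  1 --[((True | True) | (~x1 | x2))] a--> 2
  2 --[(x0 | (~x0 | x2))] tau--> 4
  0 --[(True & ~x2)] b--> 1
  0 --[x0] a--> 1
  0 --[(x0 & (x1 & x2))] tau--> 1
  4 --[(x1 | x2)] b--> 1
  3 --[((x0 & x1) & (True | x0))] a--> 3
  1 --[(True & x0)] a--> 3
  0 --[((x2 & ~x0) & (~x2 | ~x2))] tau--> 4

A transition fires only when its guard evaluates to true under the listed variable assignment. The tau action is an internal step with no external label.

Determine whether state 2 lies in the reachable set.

Answer: REACHABLE

Working:
9 transition(s) survive guard evaluation.
Layer 0: {0}
Layer 1: {1,3}  now seen {0,1,3}
Layer 2: {2}  now seen {0,1,2,3}
Layer 3: {4}  now seen {0,1,2,3,4}
Reach set: {0,1,2,3,4}
witness 2: b·a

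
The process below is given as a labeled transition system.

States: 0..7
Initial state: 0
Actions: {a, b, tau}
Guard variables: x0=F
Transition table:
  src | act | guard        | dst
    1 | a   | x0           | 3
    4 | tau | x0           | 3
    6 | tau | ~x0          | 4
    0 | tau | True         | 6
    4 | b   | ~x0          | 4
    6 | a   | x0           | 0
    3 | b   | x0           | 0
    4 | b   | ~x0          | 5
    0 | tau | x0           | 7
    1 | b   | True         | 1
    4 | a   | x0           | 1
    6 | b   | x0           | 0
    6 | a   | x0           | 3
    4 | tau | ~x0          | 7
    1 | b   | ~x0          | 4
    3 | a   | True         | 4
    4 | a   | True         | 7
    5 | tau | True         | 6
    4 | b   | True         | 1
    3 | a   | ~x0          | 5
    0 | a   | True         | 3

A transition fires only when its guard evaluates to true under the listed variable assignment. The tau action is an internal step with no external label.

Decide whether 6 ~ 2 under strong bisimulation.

Compute ~ classes (split until stable):
  round 0: {{0,1,2,3,4,5,6,7}}
  round 1: {{0},{1},{2,7},{3},{4},{5,6}}
  round 2: {{0},{1},{2,7},{3},{4},{5},{6}}
stable after 3 split(s): 7 block(s)
class of 6: {6}; class of 2: {2,7}

Answer: NOT BISIMILAR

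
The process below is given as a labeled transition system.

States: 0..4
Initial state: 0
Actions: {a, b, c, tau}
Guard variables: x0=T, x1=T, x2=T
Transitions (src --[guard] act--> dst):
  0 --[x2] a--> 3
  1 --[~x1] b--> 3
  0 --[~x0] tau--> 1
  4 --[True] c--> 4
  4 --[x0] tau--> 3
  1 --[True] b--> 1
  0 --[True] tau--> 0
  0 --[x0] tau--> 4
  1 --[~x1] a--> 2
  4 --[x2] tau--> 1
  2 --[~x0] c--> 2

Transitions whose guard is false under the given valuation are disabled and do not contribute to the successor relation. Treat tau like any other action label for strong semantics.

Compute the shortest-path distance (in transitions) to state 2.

BFS to 2:
  depth 0: {0}
  depth 1: {3,4}
  depth 2: {1}
2 never appears.

Answer: UNREACHABLE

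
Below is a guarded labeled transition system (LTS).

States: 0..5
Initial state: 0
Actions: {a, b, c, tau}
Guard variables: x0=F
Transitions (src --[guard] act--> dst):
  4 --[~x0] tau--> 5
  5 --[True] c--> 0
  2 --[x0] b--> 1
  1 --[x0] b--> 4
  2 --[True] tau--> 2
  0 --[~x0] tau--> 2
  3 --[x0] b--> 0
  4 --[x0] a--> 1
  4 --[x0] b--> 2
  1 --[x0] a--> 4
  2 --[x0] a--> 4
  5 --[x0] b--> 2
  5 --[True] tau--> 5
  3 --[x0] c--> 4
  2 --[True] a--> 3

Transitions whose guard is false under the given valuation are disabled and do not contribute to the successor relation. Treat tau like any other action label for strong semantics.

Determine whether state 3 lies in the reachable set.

Answer: REACHABLE

Working:
6 transition(s) survive guard evaluation.
depth 0: {0}
depth 1: {2}  now seen {0,2}
depth 2: {3}  now seen {0,2,3}
R = {0,2,3}
Path to 3: tau·a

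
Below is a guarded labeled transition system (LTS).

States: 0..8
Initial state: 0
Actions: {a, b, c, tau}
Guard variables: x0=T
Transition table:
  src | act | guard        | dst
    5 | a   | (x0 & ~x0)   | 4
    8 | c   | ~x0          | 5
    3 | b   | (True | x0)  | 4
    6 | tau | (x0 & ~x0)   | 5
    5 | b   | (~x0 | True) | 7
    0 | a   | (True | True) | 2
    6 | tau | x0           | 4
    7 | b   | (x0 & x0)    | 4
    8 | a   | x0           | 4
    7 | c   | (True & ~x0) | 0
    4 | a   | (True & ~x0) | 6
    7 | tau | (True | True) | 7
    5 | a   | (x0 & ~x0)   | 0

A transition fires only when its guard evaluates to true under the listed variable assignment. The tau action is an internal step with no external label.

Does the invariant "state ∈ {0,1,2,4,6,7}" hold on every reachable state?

Safe = {0,1,2,4,6,7}
Reachable = {0,2}
  0: ✓
  2: ✓

Answer: INVARIANT HOLDS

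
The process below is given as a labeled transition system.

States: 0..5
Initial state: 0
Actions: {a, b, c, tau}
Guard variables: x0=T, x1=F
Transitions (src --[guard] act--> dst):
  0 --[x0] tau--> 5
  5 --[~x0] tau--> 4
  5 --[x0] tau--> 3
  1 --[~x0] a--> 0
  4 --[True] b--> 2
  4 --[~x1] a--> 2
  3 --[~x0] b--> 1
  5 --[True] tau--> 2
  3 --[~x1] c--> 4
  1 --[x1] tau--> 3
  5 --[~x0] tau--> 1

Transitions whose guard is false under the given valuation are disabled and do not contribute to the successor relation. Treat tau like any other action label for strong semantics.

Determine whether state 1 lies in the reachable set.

Answer: UNREACHABLE

Trace:
Guard filter leaves 6 enabled edge(s).
L0 = {0}
L1 = {5}  total {0,5}
L2 = {2,3}  total {0,2,3,5}
L3 = {4}  total {0,2,3,4,5}
Reachable = {0,2,3,4,5}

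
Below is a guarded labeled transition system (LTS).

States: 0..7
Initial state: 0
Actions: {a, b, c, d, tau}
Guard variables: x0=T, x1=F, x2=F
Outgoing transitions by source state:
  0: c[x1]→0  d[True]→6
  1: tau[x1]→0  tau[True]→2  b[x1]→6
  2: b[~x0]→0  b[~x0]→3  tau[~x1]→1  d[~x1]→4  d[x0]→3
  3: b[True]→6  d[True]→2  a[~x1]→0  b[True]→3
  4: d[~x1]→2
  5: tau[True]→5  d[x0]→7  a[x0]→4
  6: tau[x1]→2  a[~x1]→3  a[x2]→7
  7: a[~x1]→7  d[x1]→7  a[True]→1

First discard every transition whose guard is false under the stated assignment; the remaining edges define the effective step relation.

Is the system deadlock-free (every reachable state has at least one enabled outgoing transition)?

Answer: DEADLOCK-FREE

Working:
Reachable = {0,1,2,3,4,6}
  0: d→6  [1 exit(s)]
  1: tau→2  [1 exit(s)]
  2: d→3  d→4  tau→1  [3 exit(s)]
  3: a→0  b→3  b→6  d→2  [4 exit(s)]
  4: d→2  [1 exit(s)]
  6: a→3  [1 exit(s)]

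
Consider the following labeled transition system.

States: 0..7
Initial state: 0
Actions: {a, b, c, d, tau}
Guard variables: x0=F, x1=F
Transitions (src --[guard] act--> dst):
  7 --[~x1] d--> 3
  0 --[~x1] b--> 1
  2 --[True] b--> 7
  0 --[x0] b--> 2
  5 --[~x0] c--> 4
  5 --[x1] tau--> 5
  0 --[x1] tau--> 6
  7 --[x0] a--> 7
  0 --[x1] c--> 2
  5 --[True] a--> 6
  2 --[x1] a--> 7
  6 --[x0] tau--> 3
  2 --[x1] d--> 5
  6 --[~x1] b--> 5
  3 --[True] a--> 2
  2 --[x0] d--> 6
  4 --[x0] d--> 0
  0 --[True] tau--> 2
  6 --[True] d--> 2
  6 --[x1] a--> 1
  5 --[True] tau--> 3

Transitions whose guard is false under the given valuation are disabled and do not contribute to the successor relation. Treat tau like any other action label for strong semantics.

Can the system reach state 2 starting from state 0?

Answer: REACHABLE

Working:
Guard filter leaves 10 enabled edge(s).
Layer 0: {0}
Layer 1: {1,2}  cumulative {0,1,2}
Layer 2: {7}  cumulative {0,1,2,7}
Layer 3: {3}  cumulative {0,1,2,3,7}
R = {0,1,2,3,7}
witness 2: tau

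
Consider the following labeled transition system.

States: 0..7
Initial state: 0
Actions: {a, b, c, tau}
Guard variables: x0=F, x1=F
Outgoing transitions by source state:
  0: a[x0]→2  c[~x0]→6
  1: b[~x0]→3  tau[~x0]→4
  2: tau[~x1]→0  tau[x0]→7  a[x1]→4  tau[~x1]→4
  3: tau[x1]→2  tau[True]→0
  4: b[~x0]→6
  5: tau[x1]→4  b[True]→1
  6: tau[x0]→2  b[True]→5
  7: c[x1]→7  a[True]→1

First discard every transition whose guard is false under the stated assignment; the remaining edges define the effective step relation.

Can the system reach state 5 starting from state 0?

After dropping false guards: 10 live edges.
Layer 0: {0}
Layer 1: {6}  total {0,6}
Layer 2: {5}  total {0,5,6}
Layer 3: {1}  total {0,1,5,6}
Layer 4: {3,4}  total {0,1,3,4,5,6}
Reachable = {0,1,3,4,5,6}
witness 5: c·b

Answer: REACHABLE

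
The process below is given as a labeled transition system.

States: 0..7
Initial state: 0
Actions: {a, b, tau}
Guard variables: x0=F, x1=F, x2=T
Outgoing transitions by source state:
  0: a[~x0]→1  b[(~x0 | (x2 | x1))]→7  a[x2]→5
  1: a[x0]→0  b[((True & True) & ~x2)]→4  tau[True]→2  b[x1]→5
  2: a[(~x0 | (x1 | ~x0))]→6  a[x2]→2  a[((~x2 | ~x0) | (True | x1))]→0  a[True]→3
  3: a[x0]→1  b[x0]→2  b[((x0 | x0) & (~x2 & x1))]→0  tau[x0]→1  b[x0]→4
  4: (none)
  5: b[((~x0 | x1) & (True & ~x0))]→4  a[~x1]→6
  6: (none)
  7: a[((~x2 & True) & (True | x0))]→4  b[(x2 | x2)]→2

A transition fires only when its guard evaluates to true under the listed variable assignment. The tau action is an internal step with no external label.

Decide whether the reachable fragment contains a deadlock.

Answer: DEADLOCK at state 3

Working:
Reachable = {0,1,2,3,4,5,6,7}
  0: a→1  a→5  b→7  [3 exit(s)]
  1: tau→2  [1 exit(s)]
  2: a→0  a→2  a→3  a→6  [4 exit(s)]
  3: ∅  [STUCK]
  4: ∅  [STUCK]
  5: a→6  b→4  [2 exit(s)]
  6: ∅  [STUCK]
  7: b→2  [1 exit(s)]
trace reaching 3: a·tau·a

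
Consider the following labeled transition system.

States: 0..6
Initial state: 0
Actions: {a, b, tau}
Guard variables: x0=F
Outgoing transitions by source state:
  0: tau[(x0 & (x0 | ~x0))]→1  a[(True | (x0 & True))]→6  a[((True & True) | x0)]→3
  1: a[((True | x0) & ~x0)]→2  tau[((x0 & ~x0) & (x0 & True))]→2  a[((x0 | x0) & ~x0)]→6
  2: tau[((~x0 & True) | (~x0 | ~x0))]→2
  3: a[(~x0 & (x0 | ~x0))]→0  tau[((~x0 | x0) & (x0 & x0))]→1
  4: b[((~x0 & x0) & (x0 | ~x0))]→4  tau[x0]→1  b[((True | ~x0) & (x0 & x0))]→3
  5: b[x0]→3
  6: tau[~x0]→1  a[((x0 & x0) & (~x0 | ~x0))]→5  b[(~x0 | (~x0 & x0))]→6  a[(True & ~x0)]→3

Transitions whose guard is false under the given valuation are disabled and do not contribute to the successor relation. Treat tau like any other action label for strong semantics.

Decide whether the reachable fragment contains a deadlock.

Answer: DEADLOCK-FREE

Trace:
Reachable = {0,1,2,3,6}
  0: a→3  a→6  [deg 2]
  1: a→2  [deg 1]
  2: tau→2  [deg 1]
  3: a→0  [deg 1]
  6: a→3  b→6  tau→1  [deg 3]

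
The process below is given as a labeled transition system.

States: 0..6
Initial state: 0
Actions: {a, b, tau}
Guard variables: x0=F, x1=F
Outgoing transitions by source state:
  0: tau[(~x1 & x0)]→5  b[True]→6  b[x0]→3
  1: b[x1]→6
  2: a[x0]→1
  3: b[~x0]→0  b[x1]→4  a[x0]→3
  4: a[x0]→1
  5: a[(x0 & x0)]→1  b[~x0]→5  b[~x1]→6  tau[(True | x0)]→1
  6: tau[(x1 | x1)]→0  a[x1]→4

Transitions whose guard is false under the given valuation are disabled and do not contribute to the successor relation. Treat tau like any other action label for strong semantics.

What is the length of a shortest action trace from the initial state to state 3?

Answer: UNREACHABLE

Trace:
Layered search for 3:
  Layer 0: {0}
  Layer 1: {6}
3 never appears.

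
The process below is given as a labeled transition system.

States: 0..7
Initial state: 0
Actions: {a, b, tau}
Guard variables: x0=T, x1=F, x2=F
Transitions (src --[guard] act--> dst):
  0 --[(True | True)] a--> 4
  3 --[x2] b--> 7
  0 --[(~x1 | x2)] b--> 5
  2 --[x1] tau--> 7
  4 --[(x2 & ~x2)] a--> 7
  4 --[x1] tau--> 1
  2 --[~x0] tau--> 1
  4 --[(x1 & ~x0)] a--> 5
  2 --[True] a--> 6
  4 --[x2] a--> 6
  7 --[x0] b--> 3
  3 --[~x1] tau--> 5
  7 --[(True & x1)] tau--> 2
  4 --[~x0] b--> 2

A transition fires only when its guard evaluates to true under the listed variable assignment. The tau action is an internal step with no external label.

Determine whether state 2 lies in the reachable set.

Answer: UNREACHABLE

Analysis:
5 transition(s) survive guard evaluation.
L0 = {0}
L1 = {4,5}  total {0,4,5}
R = {0,4,5}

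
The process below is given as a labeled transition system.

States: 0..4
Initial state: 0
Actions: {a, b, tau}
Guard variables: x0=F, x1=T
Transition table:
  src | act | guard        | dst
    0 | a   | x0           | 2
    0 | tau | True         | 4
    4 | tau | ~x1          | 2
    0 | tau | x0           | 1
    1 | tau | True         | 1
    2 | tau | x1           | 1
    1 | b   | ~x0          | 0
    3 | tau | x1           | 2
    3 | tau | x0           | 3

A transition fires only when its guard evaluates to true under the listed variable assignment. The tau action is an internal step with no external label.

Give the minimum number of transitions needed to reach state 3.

Answer: UNREACHABLE

Analysis:
Layered search for 3:
  L0 = {0}
  L1 = {4}
3 never appears.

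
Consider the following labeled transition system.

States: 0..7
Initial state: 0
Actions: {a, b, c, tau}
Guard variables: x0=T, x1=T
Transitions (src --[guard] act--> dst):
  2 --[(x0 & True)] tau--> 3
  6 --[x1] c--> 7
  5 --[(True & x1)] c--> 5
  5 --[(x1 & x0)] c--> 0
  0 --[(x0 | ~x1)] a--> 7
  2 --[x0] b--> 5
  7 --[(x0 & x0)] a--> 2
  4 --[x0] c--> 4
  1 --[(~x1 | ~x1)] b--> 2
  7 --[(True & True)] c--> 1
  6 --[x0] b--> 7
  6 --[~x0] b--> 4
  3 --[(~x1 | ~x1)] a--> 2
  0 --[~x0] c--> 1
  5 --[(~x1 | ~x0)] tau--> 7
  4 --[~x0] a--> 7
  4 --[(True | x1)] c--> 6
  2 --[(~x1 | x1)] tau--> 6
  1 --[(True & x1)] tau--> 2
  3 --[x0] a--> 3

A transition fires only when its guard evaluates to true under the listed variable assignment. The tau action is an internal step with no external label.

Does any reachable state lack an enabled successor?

Answer: DEADLOCK-FREE

Working:
Reach set: {0,1,2,3,5,6,7}
  0: a→7  [1 out]
  1: tau→2  [1 out]
  2: b→5  tau→3  tau→6  [3 out]
  3: a→3  [1 out]
  5: c→0  c→5  [2 out]
  6: b→7  c→7  [2 out]
  7: a→2  c→1  [2 out]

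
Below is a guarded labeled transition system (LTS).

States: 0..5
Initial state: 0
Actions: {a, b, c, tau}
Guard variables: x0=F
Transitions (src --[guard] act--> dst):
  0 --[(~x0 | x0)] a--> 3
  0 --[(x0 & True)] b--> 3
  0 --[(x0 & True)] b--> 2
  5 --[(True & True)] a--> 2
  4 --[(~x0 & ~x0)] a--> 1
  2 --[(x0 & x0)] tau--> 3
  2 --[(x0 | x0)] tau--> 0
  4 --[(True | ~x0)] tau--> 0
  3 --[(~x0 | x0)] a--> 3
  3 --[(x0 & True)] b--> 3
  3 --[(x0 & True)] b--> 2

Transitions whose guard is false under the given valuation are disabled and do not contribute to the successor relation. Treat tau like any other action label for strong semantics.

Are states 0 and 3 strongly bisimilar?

Bisimulation quotient by refinement:
  P[0] = {{0,1,2,3,4,5}}
  P[1] = {{0,3,5},{1,2},{4}}
  P[2] = {{0,3},{1,2},{4},{5}}
Fixed point at round 3; 4 class(es).
0∈{0,3}, 3∈{0,3}

Answer: BISIMILAR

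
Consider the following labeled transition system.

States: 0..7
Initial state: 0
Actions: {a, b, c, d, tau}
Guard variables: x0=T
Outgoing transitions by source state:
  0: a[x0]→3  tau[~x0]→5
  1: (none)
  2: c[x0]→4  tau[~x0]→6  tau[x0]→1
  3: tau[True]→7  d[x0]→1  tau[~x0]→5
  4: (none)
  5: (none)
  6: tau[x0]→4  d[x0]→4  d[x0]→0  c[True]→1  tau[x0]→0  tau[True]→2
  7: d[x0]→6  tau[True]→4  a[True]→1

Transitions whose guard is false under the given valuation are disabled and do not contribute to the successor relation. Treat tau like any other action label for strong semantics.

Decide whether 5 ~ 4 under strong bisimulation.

Bisimulation quotient by refinement:
  P[0] = {{0,1,2,3,4,5,6,7}}
  P[1] = {{0},{1,4,5},{2},{3},{6},{7}}
Fixed point at round 2; 6 class(es).
[5]={1,4,5}  [4]={1,4,5}

Answer: BISIMILAR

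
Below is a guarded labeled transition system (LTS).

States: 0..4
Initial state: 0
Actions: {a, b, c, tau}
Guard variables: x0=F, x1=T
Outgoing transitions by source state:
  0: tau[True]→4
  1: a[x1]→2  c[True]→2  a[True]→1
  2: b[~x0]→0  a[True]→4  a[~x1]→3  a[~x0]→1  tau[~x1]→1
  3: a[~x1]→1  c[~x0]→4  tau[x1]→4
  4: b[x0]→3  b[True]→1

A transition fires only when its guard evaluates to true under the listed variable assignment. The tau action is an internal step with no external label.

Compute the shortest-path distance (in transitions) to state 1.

BFS to 1:
  Layer 0: {0}
  Layer 1: {4}
  Layer 2: {1}
depth(1)=2, e.g. tau·b

Answer: 2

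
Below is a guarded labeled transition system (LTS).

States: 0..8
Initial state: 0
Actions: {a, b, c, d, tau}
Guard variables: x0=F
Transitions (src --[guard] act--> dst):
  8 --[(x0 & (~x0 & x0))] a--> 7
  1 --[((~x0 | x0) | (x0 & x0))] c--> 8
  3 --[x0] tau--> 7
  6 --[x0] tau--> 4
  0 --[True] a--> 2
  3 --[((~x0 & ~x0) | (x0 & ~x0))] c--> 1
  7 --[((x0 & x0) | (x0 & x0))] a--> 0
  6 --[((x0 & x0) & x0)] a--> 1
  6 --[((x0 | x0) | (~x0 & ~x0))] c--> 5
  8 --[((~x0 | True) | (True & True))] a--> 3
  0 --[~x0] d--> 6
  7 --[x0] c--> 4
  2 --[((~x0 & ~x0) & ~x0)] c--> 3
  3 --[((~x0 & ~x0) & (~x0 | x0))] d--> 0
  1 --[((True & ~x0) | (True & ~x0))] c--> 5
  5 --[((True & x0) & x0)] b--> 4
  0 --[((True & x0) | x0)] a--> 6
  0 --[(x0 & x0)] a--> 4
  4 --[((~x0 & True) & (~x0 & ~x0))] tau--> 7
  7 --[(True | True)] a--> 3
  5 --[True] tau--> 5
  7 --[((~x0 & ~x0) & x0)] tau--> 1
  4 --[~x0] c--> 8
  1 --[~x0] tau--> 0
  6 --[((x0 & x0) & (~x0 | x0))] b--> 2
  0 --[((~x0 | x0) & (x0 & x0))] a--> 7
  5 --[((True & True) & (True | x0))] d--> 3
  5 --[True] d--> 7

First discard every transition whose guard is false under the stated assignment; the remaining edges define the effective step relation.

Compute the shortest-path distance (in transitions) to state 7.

BFS to 7:
  depth 0: {0}
  depth 1: {2,6}
  depth 2: {3,5}
  depth 3: {1,7}
7 enters at depth 3; path d·c·d

Answer: 3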